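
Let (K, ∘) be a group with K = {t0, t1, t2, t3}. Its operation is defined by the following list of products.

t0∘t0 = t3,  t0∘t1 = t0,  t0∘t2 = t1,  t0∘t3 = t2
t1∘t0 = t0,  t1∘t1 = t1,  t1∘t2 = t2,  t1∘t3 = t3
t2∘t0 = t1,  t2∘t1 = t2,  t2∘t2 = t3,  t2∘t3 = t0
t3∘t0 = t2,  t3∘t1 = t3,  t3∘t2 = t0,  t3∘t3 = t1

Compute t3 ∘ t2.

t0

Read row t3, column t2: t3 ∘ t2 = t0.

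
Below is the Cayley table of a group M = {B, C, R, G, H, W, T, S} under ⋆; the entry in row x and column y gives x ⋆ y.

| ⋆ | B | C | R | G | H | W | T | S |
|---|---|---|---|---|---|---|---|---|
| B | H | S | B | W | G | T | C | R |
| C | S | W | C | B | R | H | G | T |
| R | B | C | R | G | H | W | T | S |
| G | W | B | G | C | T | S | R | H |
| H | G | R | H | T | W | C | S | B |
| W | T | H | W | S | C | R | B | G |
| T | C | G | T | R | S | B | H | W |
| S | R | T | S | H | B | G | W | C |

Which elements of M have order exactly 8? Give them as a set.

Identity is R. Compute the order of each non-identity element by repeated multiplication:
  B: B → H → G → W → T → C → S → R  (order 8)
  C: C → W → H → R  (order 4)
  G: G → C → B → W → S → H → T → R  (order 8)
  H: H → W → C → R  (order 4)
  W: W → R  (order 2)
  T: T → H → S → W → B → C → G → R  (order 8)
  S: S → C → T → W → G → H → B → R  (order 8)
Elements of order 8: {B, G, S, T}.

{B, G, S, T}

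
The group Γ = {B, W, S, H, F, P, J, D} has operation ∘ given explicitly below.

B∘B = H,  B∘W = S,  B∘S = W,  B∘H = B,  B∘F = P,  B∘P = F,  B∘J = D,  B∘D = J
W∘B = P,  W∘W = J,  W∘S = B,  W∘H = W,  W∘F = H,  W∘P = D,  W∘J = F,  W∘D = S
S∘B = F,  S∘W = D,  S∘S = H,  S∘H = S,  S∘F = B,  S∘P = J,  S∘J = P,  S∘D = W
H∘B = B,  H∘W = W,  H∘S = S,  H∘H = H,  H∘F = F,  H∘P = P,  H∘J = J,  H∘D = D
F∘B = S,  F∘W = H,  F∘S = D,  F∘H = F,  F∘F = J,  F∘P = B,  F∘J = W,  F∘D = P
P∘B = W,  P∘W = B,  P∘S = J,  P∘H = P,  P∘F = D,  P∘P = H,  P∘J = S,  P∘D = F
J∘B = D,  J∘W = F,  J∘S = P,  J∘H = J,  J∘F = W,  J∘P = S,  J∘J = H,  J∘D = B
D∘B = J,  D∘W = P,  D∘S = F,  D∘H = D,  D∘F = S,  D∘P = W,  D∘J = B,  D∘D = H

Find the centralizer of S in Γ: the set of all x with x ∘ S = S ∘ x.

Compare row S with column S entry by entry.
P ∘ S = J = S ∘ P, so P commutes with S.
B ∘ S = W but S ∘ B = F, so B does not.
Collecting the elements that commute with S: C(S) = {H, J, P, S}.

{H, J, P, S}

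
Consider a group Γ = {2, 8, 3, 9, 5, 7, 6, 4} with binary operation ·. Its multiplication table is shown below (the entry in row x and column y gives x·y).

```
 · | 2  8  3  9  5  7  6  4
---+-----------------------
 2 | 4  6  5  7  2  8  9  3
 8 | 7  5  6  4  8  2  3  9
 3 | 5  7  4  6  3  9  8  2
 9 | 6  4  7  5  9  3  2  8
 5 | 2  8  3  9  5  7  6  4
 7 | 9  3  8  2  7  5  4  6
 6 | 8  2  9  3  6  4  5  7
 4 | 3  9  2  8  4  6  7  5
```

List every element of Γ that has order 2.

{4, 6, 7, 8, 9}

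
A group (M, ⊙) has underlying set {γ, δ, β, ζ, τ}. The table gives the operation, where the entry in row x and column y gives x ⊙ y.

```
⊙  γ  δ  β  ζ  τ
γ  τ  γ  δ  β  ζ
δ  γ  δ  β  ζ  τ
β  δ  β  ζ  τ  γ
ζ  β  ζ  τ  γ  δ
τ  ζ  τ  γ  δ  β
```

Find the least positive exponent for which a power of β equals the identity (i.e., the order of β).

5

The identity element is δ (its row matches the header).
β^1 = β
β^2 = β ⊙ β = ζ
β^3 = ζ ⊙ β = τ
β^4 = τ ⊙ β = γ
β^5 = γ ⊙ β = δ
The first power of β equal to the identity is β^5, so ord(β) = 5.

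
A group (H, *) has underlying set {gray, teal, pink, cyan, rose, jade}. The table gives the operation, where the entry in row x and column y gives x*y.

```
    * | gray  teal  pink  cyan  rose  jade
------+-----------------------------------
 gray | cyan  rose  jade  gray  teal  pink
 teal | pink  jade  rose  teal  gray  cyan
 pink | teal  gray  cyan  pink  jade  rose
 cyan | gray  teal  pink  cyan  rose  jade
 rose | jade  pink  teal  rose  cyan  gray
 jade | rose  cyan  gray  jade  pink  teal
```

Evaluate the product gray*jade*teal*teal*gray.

jade

gray*jade = pink
pink*teal = gray
gray*teal = rose
rose*gray = jade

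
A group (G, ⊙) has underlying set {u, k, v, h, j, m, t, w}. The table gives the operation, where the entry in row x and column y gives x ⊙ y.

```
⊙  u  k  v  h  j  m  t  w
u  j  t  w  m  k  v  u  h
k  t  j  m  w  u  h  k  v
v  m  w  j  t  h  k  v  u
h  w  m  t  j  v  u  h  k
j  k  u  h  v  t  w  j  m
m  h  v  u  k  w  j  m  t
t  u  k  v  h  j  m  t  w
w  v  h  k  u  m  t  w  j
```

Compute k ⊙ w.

Read row k, column w: k ⊙ w = v.

v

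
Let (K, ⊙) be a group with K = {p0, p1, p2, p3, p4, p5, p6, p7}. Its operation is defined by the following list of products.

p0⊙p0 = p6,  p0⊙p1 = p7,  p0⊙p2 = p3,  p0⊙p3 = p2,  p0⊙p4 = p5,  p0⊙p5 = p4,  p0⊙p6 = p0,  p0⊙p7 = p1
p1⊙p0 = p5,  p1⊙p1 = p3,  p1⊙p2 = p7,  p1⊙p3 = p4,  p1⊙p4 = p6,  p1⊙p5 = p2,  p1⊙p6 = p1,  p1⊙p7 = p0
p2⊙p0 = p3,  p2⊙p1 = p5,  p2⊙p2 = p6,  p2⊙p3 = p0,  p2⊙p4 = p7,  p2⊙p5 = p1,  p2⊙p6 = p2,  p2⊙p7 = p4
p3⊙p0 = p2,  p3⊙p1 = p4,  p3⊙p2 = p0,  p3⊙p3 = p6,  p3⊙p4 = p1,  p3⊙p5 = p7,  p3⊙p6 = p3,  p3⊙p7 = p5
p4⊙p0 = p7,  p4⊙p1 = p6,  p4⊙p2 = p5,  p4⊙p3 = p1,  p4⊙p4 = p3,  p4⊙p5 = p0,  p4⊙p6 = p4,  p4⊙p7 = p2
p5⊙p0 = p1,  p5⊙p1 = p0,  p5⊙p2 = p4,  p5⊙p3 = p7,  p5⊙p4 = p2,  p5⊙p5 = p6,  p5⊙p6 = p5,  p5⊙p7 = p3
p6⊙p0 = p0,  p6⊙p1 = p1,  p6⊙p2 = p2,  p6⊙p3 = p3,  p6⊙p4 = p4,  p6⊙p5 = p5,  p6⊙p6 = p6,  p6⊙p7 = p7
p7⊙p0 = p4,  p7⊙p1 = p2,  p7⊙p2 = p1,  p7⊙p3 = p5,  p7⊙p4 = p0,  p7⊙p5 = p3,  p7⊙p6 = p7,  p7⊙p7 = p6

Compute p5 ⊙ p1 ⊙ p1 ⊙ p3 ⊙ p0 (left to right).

p5 ⊙ p1 = p0
p0 ⊙ p1 = p7
p7 ⊙ p3 = p5
p5 ⊙ p0 = p1
(Structurally, K here is isomorphic to the dihedral group D_4.)

p1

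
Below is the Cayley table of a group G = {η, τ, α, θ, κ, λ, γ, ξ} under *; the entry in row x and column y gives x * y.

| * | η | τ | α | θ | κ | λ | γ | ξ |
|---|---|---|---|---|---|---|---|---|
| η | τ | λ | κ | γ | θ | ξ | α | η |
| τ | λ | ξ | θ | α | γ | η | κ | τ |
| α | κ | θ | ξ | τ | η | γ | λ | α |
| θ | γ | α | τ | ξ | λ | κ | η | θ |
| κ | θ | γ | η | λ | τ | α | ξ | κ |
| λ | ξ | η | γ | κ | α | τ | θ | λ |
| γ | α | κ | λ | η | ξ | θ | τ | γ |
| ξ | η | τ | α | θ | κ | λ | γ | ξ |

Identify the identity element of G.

ξ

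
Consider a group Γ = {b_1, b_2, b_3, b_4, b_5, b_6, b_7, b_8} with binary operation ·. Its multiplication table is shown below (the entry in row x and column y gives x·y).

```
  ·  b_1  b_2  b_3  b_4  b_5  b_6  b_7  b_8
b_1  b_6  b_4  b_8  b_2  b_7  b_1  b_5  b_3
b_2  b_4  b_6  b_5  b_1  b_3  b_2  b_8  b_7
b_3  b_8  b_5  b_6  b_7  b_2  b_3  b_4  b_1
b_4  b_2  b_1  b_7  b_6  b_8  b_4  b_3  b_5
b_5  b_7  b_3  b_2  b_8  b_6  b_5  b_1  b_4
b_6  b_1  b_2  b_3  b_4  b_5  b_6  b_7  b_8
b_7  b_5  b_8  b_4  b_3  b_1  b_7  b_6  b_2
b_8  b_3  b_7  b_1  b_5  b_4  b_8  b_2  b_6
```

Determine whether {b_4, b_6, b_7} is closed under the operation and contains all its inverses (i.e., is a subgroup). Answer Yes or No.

No

b_7·b_4 = b_3, which is not in {b_4, b_6, b_7}.
The subset is not closed under ·, so it is not a subgroup.
(Structurally, Γ here is isomorphic to the elementary abelian group (Z_2)^3.)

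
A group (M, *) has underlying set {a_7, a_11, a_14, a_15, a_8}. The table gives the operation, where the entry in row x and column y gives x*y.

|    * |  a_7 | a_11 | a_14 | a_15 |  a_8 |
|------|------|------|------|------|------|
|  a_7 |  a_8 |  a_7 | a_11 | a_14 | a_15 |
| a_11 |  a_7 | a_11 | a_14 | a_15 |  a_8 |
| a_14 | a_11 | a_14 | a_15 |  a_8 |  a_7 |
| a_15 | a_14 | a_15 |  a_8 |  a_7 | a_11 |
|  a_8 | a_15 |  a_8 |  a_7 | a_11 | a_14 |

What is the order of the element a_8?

5

The identity element is a_11 (its row matches the header).
a_8^1 = a_8
a_8^2 = a_8*a_8 = a_14
a_8^3 = a_14*a_8 = a_7
a_8^4 = a_7*a_8 = a_15
a_8^5 = a_15*a_8 = a_11
The first power of a_8 equal to the identity is a_8^5, so ord(a_8) = 5.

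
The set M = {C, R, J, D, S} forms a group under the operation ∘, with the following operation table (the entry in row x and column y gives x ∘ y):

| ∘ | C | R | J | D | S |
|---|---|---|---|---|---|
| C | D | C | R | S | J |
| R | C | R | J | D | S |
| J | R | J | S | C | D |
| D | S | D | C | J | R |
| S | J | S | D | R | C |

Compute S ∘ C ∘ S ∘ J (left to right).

C

S ∘ C = J
J ∘ S = D
D ∘ J = C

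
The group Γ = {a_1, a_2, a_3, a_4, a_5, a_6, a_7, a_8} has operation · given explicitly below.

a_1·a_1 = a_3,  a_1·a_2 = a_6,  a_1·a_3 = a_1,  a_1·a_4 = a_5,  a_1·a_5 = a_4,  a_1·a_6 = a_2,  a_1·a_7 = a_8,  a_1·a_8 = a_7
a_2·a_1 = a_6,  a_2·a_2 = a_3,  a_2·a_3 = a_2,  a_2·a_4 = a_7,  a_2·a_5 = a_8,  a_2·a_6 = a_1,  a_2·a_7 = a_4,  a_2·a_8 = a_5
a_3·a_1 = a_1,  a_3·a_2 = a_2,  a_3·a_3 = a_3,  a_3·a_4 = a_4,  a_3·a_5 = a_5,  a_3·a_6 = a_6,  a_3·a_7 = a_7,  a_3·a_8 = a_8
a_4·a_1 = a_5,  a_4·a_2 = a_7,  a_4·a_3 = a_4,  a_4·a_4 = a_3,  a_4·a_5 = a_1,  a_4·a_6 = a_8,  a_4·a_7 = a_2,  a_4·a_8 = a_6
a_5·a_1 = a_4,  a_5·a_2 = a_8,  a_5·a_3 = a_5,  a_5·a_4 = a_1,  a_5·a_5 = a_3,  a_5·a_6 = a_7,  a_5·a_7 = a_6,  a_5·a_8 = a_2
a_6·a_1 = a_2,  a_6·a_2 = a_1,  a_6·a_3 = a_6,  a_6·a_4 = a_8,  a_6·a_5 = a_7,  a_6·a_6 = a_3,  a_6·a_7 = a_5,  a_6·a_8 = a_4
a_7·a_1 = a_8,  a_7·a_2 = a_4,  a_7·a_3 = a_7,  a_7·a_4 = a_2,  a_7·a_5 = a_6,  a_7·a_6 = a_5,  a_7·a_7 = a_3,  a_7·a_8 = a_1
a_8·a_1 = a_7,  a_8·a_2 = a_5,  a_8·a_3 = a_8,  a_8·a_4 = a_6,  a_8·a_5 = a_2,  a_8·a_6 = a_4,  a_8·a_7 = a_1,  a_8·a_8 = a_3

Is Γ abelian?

Yes

Check whether the table is symmetric across its main diagonal.
Every entry (row x, col y) equals the entry (row y, col x), so Γ is abelian.
(In fact Γ ≅ the elementary abelian group (Z_2)^3.)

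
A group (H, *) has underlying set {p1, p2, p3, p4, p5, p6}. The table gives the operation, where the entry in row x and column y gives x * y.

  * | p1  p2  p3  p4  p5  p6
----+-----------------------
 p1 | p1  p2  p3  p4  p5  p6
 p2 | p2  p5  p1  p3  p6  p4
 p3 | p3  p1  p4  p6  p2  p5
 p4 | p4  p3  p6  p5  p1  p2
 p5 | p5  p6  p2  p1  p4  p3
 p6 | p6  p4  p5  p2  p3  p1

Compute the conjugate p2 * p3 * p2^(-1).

The identity is p1. In row p2, the entry p1 sits in column p3, so p2^(-1) = p3.
p2 * p3 = p1
p1 * p3 = p3

p3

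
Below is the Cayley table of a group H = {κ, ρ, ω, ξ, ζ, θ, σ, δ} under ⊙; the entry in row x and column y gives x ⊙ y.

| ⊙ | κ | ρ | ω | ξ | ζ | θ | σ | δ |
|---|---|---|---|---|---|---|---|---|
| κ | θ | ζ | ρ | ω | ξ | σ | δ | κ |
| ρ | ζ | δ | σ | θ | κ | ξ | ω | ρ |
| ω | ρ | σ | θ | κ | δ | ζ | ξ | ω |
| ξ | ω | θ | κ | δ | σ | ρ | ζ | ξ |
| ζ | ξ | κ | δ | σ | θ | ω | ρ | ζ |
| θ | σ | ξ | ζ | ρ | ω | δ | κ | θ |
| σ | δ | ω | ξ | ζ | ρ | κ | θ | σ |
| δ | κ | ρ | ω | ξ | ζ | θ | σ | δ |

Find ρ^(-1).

First locate the identity: row δ matches the header, so δ is the identity.
Scan row ρ for δ: ρ ⊙ ρ = δ. Hence ρ^(-1) = ρ.

ρ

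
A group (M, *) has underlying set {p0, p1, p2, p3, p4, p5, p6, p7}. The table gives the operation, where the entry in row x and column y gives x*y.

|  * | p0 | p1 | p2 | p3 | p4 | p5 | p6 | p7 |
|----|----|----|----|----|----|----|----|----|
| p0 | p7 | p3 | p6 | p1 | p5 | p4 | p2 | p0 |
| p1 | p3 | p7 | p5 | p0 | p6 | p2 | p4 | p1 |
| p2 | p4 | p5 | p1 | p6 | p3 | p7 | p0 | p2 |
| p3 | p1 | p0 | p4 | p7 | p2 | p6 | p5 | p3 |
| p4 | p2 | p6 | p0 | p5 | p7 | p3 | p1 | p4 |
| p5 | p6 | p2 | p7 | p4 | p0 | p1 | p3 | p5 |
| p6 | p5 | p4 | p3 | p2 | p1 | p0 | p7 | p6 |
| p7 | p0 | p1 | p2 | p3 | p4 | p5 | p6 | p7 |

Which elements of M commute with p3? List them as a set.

{p0, p1, p3, p7}

Compare row p3 with column p3 entry by entry.
p1*p3 = p0 = p3*p1, so p1 commutes with p3.
p4*p3 = p5 but p3*p4 = p2, so p4 does not.
Collecting the elements that commute with p3: C(p3) = {p0, p1, p3, p7}.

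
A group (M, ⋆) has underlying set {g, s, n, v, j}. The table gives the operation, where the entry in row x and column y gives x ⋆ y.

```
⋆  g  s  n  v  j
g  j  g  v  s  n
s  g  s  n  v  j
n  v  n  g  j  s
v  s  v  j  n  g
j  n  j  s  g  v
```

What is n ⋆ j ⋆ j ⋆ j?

n ⋆ j = s
s ⋆ j = j
j ⋆ j = v
(Structurally, M here is isomorphic to the cyclic group Z_5.)

v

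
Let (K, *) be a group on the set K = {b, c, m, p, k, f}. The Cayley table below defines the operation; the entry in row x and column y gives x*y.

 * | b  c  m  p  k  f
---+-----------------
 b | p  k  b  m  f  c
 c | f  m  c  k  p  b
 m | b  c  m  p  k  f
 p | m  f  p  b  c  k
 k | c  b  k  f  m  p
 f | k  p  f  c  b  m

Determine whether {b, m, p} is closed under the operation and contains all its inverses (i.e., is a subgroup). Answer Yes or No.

Yes

{b, m, p} contains the identity m.
Checking products: every product of two elements of {b, m, p} (read from the table) lies in {b, m, p}, so the set is closed.
In a finite group, a nonempty closed subset is a subgroup. So {b, m, p} ≤ K.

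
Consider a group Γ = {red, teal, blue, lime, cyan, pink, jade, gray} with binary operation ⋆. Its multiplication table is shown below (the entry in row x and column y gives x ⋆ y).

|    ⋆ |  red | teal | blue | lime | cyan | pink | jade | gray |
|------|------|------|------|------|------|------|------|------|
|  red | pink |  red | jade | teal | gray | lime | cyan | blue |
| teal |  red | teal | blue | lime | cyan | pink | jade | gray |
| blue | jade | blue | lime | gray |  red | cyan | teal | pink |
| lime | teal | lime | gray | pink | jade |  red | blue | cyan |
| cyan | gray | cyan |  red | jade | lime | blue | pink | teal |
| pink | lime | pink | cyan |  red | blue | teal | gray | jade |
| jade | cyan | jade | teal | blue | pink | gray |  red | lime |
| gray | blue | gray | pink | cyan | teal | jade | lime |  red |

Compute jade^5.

jade^1 = jade
jade^2 = jade ⋆ jade = red
jade^3 = red ⋆ jade = cyan
jade^4 = cyan ⋆ jade = pink
jade^5 = pink ⋆ jade = gray

gray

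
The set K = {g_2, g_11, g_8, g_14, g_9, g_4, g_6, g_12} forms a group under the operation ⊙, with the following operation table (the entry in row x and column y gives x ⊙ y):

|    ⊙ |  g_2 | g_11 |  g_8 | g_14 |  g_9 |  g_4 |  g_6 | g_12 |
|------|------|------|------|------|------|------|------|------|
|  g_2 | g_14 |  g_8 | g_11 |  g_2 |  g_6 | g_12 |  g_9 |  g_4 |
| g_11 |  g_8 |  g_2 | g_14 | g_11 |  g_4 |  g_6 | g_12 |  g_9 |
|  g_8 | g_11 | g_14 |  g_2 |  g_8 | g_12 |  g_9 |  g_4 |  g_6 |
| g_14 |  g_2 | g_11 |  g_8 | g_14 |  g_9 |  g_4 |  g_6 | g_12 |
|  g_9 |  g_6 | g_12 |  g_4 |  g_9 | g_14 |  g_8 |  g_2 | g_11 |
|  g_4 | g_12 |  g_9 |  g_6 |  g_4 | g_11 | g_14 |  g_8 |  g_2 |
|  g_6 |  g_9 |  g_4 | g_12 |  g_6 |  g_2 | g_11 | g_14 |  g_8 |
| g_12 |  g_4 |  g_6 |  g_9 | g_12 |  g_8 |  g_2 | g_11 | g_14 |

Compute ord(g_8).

The identity element is g_14 (its row matches the header).
g_8^1 = g_8
g_8^2 = g_8 ⊙ g_8 = g_2
g_8^3 = g_2 ⊙ g_8 = g_11
g_8^4 = g_11 ⊙ g_8 = g_14
The first power of g_8 equal to the identity is g_8^4, so ord(g_8) = 4.

4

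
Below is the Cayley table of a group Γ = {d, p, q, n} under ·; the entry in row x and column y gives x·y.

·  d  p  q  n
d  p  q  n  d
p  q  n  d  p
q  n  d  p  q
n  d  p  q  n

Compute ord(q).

The identity element is n (its row matches the header).
q^1 = q
q^2 = q·q = p
q^3 = p·q = d
q^4 = d·q = n
The first power of q equal to the identity is q^4, so ord(q) = 4.

4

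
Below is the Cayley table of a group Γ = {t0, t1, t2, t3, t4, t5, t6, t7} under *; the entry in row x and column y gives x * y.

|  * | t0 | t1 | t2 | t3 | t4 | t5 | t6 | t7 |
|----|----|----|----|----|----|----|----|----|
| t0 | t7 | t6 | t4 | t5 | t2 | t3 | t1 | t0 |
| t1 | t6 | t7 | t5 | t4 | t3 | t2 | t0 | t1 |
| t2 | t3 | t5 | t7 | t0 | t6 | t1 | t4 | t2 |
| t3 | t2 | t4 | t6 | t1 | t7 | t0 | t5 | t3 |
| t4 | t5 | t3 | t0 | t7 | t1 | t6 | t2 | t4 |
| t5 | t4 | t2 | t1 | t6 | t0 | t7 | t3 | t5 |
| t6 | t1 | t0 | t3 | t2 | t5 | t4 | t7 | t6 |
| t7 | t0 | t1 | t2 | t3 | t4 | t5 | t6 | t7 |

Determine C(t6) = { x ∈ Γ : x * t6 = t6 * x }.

Compare row t6 with column t6 entry by entry.
t1 * t6 = t0 = t6 * t1, so t1 commutes with t6.
t5 * t6 = t3 but t6 * t5 = t4, so t5 does not.
Collecting the elements that commute with t6: C(t6) = {t0, t1, t6, t7}.
(Structurally, Γ here is isomorphic to the dihedral group D_4.)

{t0, t1, t6, t7}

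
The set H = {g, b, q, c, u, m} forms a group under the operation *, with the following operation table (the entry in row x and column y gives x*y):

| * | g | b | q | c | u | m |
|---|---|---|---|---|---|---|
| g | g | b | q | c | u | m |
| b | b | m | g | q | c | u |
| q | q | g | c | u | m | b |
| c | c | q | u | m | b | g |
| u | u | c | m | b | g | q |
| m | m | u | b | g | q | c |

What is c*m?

Read row c, column m: c*m = g.

g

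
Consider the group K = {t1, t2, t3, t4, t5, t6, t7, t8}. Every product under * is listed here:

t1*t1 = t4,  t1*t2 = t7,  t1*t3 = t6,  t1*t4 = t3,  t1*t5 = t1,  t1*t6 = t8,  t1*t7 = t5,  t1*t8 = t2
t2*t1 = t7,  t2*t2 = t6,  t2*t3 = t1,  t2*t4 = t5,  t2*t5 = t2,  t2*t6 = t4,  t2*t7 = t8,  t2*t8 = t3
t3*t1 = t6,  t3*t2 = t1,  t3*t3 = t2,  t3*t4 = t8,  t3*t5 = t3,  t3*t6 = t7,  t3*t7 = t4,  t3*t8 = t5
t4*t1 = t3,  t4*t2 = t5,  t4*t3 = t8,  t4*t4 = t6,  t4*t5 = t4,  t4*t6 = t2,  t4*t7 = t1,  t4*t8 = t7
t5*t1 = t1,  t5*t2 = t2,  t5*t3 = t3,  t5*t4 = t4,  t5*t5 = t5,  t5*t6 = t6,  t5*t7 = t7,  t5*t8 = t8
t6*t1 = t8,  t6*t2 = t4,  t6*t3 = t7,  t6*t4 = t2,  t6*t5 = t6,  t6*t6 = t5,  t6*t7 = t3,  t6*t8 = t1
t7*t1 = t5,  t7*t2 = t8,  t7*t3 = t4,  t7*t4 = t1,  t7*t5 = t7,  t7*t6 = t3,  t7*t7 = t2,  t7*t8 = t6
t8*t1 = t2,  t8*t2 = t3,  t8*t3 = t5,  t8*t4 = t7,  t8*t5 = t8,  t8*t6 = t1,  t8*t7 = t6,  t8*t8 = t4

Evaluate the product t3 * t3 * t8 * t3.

t3 * t3 = t2
t2 * t8 = t3
t3 * t3 = t2

t2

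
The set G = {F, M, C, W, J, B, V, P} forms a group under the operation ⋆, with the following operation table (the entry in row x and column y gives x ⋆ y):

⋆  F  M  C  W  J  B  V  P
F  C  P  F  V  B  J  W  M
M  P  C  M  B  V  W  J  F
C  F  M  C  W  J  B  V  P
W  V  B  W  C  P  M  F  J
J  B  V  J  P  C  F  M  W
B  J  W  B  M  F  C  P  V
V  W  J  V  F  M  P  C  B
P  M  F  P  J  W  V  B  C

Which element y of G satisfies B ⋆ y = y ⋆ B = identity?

First locate the identity: row C matches the header, so C is the identity.
Scan row B for C: B ⋆ B = C. Hence B^(-1) = B.
(Structurally, G here is isomorphic to the elementary abelian group (Z_2)^3.)

B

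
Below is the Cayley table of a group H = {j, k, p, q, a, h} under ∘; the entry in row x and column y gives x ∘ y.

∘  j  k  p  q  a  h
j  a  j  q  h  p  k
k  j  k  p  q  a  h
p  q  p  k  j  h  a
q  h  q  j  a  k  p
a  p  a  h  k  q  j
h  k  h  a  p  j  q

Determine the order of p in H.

2

The identity element is k (its row matches the header).
p^1 = p
p^2 = p ∘ p = k
The first power of p equal to the identity is p^2, so ord(p) = 2.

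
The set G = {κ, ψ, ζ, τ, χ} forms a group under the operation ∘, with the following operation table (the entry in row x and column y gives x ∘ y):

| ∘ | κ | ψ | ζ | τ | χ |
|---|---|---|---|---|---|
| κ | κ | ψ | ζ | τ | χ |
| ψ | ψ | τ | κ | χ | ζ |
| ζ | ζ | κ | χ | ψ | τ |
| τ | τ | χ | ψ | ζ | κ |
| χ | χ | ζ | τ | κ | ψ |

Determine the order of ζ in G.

5

The identity element is κ (its row matches the header).
ζ^1 = ζ
ζ^2 = ζ ∘ ζ = χ
ζ^3 = χ ∘ ζ = τ
ζ^4 = τ ∘ ζ = ψ
ζ^5 = ψ ∘ ζ = κ
The first power of ζ equal to the identity is ζ^5, so ord(ζ) = 5.
(Structurally, G here is isomorphic to the cyclic group Z_5.)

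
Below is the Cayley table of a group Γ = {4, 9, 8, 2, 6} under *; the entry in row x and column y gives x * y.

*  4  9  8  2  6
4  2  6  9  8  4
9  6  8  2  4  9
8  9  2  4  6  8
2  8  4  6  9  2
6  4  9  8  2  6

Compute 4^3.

8

4^1 = 4
4^2 = 4 * 4 = 2
4^3 = 2 * 4 = 8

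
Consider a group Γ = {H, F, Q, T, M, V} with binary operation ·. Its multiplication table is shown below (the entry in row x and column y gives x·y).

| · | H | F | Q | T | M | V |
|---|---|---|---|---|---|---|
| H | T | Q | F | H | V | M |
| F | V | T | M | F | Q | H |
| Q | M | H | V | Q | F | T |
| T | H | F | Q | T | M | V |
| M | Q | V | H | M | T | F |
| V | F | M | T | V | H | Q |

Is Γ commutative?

No

V·H = F but H·V = M.
Since V and H do not commute, Γ is not abelian.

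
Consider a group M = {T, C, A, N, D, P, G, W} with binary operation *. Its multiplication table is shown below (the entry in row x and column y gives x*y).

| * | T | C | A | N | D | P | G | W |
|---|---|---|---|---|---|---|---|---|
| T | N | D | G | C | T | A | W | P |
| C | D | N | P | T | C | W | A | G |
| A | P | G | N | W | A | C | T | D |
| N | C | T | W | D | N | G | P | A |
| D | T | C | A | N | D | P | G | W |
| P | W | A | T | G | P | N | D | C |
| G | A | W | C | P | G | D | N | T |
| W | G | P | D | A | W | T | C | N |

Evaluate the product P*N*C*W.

P*N = G
G*C = W
W*W = N

N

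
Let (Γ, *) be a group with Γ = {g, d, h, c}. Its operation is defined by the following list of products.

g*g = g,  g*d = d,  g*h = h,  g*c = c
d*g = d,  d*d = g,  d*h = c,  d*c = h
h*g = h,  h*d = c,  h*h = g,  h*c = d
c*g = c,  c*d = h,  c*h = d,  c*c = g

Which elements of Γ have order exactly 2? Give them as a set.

{c, d, h}

Identity is g. Compute the order of each non-identity element by repeated multiplication:
  d: d → g  (order 2)
  h: h → g  (order 2)
  c: c → g  (order 2)
Elements of order 2: {c, d, h}.
(Structurally, Γ here is isomorphic to the Klein four-group V_4.)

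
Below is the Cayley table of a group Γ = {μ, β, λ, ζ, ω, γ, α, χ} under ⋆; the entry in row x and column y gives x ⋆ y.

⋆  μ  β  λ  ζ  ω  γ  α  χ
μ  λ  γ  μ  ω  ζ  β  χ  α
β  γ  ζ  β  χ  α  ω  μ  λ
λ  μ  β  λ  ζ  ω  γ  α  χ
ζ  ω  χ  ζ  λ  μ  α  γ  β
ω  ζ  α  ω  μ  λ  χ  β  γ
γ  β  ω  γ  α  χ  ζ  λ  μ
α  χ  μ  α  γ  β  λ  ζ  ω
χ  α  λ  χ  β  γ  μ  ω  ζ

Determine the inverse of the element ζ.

First locate the identity: row λ matches the header, so λ is the identity.
Scan row ζ for λ: ζ ⋆ ζ = λ. Hence ζ^(-1) = ζ.

ζ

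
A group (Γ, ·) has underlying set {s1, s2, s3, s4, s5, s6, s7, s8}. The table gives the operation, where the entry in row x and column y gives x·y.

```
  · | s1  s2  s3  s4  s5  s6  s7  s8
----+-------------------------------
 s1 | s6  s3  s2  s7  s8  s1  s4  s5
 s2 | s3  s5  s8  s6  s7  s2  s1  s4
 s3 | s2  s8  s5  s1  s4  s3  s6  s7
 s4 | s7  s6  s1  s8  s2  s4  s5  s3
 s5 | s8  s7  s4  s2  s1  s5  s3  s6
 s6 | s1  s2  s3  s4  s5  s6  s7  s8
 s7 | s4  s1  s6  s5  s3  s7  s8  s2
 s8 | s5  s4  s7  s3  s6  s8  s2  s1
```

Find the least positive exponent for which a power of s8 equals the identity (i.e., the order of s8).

The identity element is s6 (its row matches the header).
s8^1 = s8
s8^2 = s8·s8 = s1
s8^3 = s1·s8 = s5
s8^4 = s5·s8 = s6
The first power of s8 equal to the identity is s8^4, so ord(s8) = 4.
(Structurally, Γ here is isomorphic to the cyclic group Z_8.)

4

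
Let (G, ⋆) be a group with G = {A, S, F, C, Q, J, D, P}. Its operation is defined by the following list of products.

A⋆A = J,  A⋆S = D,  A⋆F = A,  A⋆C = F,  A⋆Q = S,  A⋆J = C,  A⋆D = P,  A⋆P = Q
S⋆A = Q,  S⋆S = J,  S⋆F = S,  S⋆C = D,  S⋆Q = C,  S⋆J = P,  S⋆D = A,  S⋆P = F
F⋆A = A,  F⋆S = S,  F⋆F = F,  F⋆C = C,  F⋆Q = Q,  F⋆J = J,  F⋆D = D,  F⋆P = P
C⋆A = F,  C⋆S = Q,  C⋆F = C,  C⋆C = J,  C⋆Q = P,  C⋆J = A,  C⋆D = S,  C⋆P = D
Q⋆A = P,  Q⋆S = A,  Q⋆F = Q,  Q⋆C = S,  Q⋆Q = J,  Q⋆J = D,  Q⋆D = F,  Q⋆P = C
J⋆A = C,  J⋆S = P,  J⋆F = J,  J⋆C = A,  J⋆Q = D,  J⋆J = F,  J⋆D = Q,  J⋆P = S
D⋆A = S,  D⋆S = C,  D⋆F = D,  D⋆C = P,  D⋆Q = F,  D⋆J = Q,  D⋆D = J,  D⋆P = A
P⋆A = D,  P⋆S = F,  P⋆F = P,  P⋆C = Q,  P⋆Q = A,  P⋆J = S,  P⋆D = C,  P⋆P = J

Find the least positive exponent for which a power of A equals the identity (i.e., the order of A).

4

The identity element is F (its row matches the header).
A^1 = A
A^2 = A ⋆ A = J
A^3 = J ⋆ A = C
A^4 = C ⋆ A = F
The first power of A equal to the identity is A^4, so ord(A) = 4.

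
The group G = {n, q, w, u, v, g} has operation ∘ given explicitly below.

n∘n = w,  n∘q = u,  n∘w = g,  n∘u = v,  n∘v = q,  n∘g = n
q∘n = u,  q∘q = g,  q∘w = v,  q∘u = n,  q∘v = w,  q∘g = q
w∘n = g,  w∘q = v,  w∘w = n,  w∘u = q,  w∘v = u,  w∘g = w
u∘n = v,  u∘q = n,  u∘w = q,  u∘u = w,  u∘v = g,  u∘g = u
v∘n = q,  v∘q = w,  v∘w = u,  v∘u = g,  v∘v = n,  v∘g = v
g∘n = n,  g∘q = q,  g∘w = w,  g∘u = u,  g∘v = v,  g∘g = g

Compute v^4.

w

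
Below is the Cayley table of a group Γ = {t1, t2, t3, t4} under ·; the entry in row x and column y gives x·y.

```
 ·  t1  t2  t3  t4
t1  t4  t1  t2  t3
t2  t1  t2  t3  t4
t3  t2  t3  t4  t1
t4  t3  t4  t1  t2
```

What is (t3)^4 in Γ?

t2

t3^1 = t3
t3^2 = t3·t3 = t4
t3^3 = t4·t3 = t1
t3^4 = t1·t3 = t2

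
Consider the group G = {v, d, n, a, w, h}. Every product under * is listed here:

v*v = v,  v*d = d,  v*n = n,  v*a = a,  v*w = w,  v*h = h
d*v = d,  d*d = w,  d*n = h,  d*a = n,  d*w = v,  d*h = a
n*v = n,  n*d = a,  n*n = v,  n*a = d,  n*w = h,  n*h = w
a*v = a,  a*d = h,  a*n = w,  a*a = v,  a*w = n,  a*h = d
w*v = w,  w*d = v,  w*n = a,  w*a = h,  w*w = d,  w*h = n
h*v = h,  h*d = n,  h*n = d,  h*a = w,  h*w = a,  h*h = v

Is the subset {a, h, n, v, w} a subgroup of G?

w*w = d, which is not in {a, h, n, v, w}.
The subset is not closed under *, so it is not a subgroup.

No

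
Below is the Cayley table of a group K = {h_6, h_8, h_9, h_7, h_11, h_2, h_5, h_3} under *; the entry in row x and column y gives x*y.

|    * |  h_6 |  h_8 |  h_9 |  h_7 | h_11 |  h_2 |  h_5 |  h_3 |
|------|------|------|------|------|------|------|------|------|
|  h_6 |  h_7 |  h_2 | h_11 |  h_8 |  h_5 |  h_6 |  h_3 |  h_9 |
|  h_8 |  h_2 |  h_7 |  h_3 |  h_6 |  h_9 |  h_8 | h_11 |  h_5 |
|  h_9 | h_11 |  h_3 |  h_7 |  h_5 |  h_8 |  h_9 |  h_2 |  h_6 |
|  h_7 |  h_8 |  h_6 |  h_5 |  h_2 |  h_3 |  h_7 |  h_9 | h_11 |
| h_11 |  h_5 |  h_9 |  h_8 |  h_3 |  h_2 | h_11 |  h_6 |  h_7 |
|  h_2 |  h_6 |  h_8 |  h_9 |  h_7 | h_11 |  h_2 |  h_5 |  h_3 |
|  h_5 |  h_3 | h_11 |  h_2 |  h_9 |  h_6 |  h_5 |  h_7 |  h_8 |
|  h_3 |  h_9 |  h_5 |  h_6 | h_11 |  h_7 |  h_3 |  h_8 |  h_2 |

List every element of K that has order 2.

{h_11, h_3, h_7}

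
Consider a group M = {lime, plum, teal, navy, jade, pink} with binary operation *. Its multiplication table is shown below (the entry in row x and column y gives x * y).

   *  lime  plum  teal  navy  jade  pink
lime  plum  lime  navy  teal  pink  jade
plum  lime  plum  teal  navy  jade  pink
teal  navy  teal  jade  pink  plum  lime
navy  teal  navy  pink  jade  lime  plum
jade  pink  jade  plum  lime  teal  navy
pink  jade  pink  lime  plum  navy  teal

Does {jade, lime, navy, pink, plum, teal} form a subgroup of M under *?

{jade, lime, navy, pink, plum, teal} contains the identity plum.
Checking products: every product of two elements of {jade, lime, navy, pink, plum, teal} (read from the table) lies in {jade, lime, navy, pink, plum, teal}, so the set is closed.
In a finite group, a nonempty closed subset is a subgroup. So {jade, lime, navy, pink, plum, teal} ≤ M.
(Structurally, M here is isomorphic to the cyclic group Z_6.)

Yes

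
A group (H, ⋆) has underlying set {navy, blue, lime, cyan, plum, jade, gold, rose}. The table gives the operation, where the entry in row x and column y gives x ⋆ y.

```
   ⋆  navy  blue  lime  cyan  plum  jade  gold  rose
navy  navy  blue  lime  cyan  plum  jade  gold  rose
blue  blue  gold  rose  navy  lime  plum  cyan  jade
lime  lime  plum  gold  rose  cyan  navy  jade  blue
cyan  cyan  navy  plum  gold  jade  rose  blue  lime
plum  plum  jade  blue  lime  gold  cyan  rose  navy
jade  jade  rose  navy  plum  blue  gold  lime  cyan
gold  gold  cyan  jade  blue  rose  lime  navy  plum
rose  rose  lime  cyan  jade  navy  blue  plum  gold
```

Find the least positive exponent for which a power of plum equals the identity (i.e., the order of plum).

The identity element is navy (its row matches the header).
plum^1 = plum
plum^2 = plum ⋆ plum = gold
plum^3 = gold ⋆ plum = rose
plum^4 = rose ⋆ plum = navy
The first power of plum equal to the identity is plum^4, so ord(plum) = 4.

4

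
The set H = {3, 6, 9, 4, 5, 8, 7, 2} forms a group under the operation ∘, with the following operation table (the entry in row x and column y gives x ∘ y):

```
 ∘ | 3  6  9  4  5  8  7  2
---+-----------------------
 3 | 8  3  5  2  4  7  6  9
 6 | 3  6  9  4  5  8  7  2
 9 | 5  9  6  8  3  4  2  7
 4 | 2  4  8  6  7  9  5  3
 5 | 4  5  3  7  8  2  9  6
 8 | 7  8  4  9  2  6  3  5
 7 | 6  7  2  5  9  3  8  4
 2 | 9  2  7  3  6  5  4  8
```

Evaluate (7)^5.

7^1 = 7
7^2 = 7 ∘ 7 = 8
7^3 = 8 ∘ 7 = 3
7^4 = 3 ∘ 7 = 6
7^5 = 6 ∘ 7 = 7

7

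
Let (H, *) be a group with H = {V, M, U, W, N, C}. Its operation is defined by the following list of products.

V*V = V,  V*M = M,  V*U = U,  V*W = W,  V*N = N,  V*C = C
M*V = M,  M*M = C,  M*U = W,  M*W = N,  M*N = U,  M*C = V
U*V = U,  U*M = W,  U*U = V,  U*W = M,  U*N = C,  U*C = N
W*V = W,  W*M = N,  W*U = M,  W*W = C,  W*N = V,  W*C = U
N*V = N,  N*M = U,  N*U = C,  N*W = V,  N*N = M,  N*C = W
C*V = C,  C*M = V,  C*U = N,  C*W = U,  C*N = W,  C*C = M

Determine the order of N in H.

6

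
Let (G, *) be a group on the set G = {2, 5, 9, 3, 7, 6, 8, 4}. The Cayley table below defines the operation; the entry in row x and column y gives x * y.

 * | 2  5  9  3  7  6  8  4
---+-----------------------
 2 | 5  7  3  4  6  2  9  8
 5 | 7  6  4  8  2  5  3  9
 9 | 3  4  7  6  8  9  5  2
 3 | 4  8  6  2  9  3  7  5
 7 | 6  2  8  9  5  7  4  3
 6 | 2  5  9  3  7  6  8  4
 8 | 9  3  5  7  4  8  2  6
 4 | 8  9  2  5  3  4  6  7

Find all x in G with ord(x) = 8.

{3, 4, 8, 9}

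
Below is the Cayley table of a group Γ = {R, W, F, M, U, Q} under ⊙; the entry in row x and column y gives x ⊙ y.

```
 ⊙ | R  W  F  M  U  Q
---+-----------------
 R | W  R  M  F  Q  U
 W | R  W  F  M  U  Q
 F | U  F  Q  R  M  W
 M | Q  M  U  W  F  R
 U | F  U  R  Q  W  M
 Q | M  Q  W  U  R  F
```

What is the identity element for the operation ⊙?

W

The identity e satisfies e ⊙ x = x for all x, so its row in the table reproduces the column headers.
Row W reads: R, W, F, M, U, Q — exactly the header order. So W is the identity.
(Structurally, Γ here is isomorphic to the symmetric group S_3.)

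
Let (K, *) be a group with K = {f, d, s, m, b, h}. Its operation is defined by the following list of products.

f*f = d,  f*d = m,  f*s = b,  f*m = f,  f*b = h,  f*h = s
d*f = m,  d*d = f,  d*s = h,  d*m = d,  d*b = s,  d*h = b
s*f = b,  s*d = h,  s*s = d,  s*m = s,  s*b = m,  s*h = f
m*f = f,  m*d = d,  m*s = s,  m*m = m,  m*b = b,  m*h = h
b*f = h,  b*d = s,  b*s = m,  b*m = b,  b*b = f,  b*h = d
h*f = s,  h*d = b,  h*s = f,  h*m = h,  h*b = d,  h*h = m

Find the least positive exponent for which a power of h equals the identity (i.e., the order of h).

The identity element is m (its row matches the header).
h^1 = h
h^2 = h * h = m
The first power of h equal to the identity is h^2, so ord(h) = 2.

2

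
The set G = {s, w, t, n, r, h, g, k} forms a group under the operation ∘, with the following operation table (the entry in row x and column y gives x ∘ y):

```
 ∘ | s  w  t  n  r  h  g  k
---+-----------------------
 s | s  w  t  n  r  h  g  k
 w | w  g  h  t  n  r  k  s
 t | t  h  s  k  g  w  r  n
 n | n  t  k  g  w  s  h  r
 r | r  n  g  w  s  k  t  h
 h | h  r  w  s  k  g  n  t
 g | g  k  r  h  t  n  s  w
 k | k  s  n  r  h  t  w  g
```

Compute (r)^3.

r^1 = r
r^2 = r ∘ r = s
r^3 = s ∘ r = r

r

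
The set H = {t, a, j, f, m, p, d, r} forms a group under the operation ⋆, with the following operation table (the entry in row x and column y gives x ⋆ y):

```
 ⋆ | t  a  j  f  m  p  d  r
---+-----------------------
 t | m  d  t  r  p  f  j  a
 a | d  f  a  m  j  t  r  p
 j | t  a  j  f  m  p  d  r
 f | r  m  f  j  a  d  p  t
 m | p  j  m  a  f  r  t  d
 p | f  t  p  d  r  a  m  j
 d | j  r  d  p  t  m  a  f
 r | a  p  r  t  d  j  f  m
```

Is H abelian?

Yes

Check whether the table is symmetric across its main diagonal.
Every entry (row x, col y) equals the entry (row y, col x), so H is abelian.
(In fact H ≅ the cyclic group Z_8.)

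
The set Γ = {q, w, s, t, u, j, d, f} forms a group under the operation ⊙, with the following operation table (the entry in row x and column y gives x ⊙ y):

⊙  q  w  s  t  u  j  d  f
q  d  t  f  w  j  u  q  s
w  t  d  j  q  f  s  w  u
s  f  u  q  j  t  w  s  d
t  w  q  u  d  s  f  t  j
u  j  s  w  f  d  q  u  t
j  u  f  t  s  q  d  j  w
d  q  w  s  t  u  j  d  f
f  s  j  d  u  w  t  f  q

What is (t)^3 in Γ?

t^1 = t
t^2 = t ⊙ t = d
t^3 = d ⊙ t = t

t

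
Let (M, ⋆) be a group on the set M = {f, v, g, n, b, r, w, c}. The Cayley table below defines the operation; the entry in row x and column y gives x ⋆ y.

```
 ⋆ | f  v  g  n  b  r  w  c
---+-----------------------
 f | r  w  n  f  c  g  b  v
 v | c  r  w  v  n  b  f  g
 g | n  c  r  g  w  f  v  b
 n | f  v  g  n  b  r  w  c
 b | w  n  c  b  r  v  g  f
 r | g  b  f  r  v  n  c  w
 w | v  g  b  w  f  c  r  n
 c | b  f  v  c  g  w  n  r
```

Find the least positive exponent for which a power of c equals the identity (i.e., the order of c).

The identity element is n (its row matches the header).
c^1 = c
c^2 = c ⋆ c = r
c^3 = r ⋆ c = w
c^4 = w ⋆ c = n
The first power of c equal to the identity is c^4, so ord(c) = 4.
(Structurally, M here is isomorphic to the quaternion group Q_8.)

4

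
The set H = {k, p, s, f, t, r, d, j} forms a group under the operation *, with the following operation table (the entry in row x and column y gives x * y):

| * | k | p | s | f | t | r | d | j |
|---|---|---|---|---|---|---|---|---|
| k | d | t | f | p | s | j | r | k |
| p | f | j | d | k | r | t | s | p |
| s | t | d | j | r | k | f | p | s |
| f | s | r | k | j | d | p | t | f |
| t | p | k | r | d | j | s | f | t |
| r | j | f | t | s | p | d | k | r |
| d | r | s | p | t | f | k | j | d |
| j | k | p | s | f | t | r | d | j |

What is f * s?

Read row f, column s: f * s = k.

k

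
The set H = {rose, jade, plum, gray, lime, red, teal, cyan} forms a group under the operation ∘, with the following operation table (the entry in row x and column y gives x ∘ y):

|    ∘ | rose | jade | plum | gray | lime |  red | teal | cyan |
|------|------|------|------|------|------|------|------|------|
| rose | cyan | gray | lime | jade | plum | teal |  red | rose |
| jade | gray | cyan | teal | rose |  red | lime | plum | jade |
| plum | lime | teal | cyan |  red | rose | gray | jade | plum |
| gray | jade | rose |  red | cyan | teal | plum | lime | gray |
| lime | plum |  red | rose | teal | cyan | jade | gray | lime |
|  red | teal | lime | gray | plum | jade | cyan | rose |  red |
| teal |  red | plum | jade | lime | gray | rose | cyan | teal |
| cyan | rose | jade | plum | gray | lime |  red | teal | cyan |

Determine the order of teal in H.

The identity element is cyan (its row matches the header).
teal^1 = teal
teal^2 = teal ∘ teal = cyan
The first power of teal equal to the identity is teal^2, so ord(teal) = 2.
(Structurally, H here is isomorphic to the elementary abelian group (Z_2)^3.)

2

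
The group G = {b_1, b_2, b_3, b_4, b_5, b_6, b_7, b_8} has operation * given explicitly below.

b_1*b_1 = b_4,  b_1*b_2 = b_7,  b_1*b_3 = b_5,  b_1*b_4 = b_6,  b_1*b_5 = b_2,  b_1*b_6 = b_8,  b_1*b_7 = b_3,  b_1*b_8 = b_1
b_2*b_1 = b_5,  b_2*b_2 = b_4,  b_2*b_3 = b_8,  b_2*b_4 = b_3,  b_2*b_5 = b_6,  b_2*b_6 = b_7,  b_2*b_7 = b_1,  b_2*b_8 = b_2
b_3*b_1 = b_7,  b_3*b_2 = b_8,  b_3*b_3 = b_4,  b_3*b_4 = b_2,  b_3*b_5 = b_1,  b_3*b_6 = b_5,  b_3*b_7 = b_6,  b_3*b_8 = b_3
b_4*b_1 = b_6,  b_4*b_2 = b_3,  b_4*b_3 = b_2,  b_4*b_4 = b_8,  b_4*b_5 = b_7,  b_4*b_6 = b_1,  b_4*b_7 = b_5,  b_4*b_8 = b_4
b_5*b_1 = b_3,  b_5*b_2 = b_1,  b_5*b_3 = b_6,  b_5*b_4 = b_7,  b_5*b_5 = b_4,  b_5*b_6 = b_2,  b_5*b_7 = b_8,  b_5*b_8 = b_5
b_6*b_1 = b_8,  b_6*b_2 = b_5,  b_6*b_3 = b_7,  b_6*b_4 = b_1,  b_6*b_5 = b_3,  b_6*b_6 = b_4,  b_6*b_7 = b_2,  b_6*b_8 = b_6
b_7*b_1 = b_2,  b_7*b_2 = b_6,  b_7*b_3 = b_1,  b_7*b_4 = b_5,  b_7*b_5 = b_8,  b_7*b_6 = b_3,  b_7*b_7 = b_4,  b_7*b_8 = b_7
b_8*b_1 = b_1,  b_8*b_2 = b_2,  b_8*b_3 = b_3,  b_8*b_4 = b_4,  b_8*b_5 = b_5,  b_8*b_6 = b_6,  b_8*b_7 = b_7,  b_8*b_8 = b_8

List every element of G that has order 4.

Identity is b_8. Compute the order of each non-identity element by repeated multiplication:
  b_1: b_1 → b_4 → b_6 → b_8  (order 4)
  b_2: b_2 → b_4 → b_3 → b_8  (order 4)
  b_3: b_3 → b_4 → b_2 → b_8  (order 4)
  b_4: b_4 → b_8  (order 2)
  b_5: b_5 → b_4 → b_7 → b_8  (order 4)
  b_6: b_6 → b_4 → b_1 → b_8  (order 4)
  b_7: b_7 → b_4 → b_5 → b_8  (order 4)
Elements of order 4: {b_1, b_2, b_3, b_5, b_6, b_7}.

{b_1, b_2, b_3, b_5, b_6, b_7}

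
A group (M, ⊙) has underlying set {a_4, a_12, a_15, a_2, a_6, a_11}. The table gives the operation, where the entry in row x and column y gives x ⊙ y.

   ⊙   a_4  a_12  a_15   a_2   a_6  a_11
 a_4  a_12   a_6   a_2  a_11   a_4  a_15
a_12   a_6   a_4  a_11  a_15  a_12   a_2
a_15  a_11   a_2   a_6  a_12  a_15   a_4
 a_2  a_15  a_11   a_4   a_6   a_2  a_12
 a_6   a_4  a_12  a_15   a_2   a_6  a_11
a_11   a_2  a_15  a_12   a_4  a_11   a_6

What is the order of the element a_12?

3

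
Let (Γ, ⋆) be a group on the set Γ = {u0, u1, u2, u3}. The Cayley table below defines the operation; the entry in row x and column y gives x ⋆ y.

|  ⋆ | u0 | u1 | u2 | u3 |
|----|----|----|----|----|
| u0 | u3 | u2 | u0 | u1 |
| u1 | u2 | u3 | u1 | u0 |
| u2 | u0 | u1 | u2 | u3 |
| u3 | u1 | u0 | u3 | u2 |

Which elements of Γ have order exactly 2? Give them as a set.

Identity is u2. Compute the order of each non-identity element by repeated multiplication:
  u0: u0 → u3 → u1 → u2  (order 4)
  u1: u1 → u3 → u0 → u2  (order 4)
  u3: u3 → u2  (order 2)
Elements of order 2: {u3}.

{u3}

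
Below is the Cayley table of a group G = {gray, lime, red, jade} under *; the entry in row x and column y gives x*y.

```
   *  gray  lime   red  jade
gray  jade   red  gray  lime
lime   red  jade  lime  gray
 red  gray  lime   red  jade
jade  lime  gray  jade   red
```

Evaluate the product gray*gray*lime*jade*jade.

gray*gray = jade
jade*lime = gray
gray*jade = lime
lime*jade = gray

gray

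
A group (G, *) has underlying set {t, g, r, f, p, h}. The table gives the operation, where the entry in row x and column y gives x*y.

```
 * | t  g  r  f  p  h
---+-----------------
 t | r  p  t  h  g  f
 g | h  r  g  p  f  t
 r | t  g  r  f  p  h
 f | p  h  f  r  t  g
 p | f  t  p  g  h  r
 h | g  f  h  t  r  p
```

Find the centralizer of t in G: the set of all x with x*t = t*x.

Compare row t with column t entry by entry.
g*t = h but t*g = p, so g does not.
Collecting the elements that commute with t: C(t) = {r, t}.

{r, t}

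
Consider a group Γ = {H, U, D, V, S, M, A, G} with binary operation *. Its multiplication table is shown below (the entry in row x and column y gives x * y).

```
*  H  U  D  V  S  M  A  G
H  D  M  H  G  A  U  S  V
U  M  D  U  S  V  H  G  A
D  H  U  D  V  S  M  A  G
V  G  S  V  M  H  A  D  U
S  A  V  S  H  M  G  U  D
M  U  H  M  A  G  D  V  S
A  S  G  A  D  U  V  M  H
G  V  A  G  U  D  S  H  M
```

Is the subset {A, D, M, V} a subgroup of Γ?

{A, D, M, V} contains the identity D.
Checking products: every product of two elements of {A, D, M, V} (read from the table) lies in {A, D, M, V}, so the set is closed.
In a finite group, a nonempty closed subset is a subgroup. So {A, D, M, V} ≤ Γ.

Yes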